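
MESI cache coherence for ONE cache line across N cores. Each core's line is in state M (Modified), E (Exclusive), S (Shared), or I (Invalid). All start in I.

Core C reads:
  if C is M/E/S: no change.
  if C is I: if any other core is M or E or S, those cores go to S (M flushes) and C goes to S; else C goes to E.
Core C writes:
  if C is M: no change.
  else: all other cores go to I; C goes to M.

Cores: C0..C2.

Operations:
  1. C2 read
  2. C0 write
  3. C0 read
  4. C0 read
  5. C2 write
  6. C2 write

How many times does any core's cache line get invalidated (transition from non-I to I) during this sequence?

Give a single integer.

Op 1: C2 read [C2 read from I: no other sharers -> C2=E (exclusive)] -> [I,I,E] (invalidations this op: 0; running total: 0)
Op 2: C0 write [C0 write: invalidate ['C2=E'] -> C0=M] -> [M,I,I] (invalidations this op: 1; running total: 1)
Op 3: C0 read [C0 read: already in M, no change] -> [M,I,I] (invalidations this op: 0; running total: 1)
Op 4: C0 read [C0 read: already in M, no change] -> [M,I,I] (invalidations this op: 0; running total: 1)
Op 5: C2 write [C2 write: invalidate ['C0=M'] -> C2=M] -> [I,I,M] (invalidations this op: 1; running total: 2)
Op 6: C2 write [C2 write: already M (modified), no change] -> [I,I,M] (invalidations this op: 0; running total: 2)

Answer: 2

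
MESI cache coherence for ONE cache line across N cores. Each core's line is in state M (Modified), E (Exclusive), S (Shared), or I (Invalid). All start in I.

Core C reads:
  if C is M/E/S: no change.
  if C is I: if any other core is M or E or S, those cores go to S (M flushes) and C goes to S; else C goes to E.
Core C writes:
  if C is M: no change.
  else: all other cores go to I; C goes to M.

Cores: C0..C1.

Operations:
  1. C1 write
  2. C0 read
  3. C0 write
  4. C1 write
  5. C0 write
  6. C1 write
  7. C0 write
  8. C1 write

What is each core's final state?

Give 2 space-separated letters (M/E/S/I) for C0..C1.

Answer: I M

Derivation:
Op 1: C1 write [C1 write: invalidate none -> C1=M] -> [I,M]
Op 2: C0 read [C0 read from I: others=['C1=M'] -> C0=S, others downsized to S] -> [S,S]
Op 3: C0 write [C0 write: invalidate ['C1=S'] -> C0=M] -> [M,I]
Op 4: C1 write [C1 write: invalidate ['C0=M'] -> C1=M] -> [I,M]
Op 5: C0 write [C0 write: invalidate ['C1=M'] -> C0=M] -> [M,I]
Op 6: C1 write [C1 write: invalidate ['C0=M'] -> C1=M] -> [I,M]
Op 7: C0 write [C0 write: invalidate ['C1=M'] -> C0=M] -> [M,I]
Op 8: C1 write [C1 write: invalidate ['C0=M'] -> C1=M] -> [I,M]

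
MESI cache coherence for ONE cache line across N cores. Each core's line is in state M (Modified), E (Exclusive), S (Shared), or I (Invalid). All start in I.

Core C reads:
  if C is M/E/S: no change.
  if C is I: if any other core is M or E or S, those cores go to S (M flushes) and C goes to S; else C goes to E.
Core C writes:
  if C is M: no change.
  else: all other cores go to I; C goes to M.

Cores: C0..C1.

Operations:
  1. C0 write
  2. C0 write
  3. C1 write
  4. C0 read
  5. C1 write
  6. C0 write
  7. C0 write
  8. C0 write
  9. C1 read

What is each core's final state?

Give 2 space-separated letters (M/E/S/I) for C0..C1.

Answer: S S

Derivation:
Op 1: C0 write [C0 write: invalidate none -> C0=M] -> [M,I]
Op 2: C0 write [C0 write: already M (modified), no change] -> [M,I]
Op 3: C1 write [C1 write: invalidate ['C0=M'] -> C1=M] -> [I,M]
Op 4: C0 read [C0 read from I: others=['C1=M'] -> C0=S, others downsized to S] -> [S,S]
Op 5: C1 write [C1 write: invalidate ['C0=S'] -> C1=M] -> [I,M]
Op 6: C0 write [C0 write: invalidate ['C1=M'] -> C0=M] -> [M,I]
Op 7: C0 write [C0 write: already M (modified), no change] -> [M,I]
Op 8: C0 write [C0 write: already M (modified), no change] -> [M,I]
Op 9: C1 read [C1 read from I: others=['C0=M'] -> C1=S, others downsized to S] -> [S,S]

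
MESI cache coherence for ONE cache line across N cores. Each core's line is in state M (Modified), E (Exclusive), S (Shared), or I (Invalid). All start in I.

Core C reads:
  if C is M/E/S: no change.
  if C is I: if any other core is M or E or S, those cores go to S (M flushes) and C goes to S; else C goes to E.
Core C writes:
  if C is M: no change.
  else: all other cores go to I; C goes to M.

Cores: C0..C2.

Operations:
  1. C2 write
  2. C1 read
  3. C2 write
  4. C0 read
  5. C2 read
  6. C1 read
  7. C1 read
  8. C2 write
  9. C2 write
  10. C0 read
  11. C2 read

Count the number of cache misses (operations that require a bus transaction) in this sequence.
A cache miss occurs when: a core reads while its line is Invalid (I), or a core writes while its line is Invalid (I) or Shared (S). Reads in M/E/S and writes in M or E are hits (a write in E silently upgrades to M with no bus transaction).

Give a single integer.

Answer: 7

Derivation:
Op 1: C2 write [C2 write: invalidate none -> C2=M] -> [I,I,M] [MISS #1: write from I]
Op 2: C1 read [C1 read from I: others=['C2=M'] -> C1=S, others downsized to S] -> [I,S,S] [MISS #2: read from I]
Op 3: C2 write [C2 write: invalidate ['C1=S'] -> C2=M] -> [I,I,M] [MISS #3: write from S]
Op 4: C0 read [C0 read from I: others=['C2=M'] -> C0=S, others downsized to S] -> [S,I,S] [MISS #4: read from I]
Op 5: C2 read [C2 read: already in S, no change] -> [S,I,S] [hit: read from S]
Op 6: C1 read [C1 read from I: others=['C0=S', 'C2=S'] -> C1=S, others downsized to S] -> [S,S,S] [MISS #5: read from I]
Op 7: C1 read [C1 read: already in S, no change] -> [S,S,S] [hit: read from S]
Op 8: C2 write [C2 write: invalidate ['C0=S', 'C1=S'] -> C2=M] -> [I,I,M] [MISS #6: write from S]
Op 9: C2 write [C2 write: already M (modified), no change] -> [I,I,M] [hit: write from M]
Op 10: C0 read [C0 read from I: others=['C2=M'] -> C0=S, others downsized to S] -> [S,I,S] [MISS #7: read from I]
Op 11: C2 read [C2 read: already in S, no change] -> [S,I,S] [hit: read from S]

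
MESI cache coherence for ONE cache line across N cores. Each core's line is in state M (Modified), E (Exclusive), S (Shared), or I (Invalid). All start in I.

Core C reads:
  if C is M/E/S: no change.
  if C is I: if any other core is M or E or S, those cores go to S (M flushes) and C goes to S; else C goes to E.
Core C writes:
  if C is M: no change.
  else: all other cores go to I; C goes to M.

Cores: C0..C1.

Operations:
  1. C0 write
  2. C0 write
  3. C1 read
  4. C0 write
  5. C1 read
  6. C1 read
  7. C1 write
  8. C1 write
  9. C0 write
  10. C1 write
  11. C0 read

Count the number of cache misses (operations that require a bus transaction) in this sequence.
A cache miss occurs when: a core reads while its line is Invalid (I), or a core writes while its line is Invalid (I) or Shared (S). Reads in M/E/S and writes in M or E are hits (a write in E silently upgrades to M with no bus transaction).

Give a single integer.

Answer: 8

Derivation:
Op 1: C0 write [C0 write: invalidate none -> C0=M] -> [M,I] [MISS #1: write from I]
Op 2: C0 write [C0 write: already M (modified), no change] -> [M,I] [hit: write from M]
Op 3: C1 read [C1 read from I: others=['C0=M'] -> C1=S, others downsized to S] -> [S,S] [MISS #2: read from I]
Op 4: C0 write [C0 write: invalidate ['C1=S'] -> C0=M] -> [M,I] [MISS #3: write from S]
Op 5: C1 read [C1 read from I: others=['C0=M'] -> C1=S, others downsized to S] -> [S,S] [MISS #4: read from I]
Op 6: C1 read [C1 read: already in S, no change] -> [S,S] [hit: read from S]
Op 7: C1 write [C1 write: invalidate ['C0=S'] -> C1=M] -> [I,M] [MISS #5: write from S]
Op 8: C1 write [C1 write: already M (modified), no change] -> [I,M] [hit: write from M]
Op 9: C0 write [C0 write: invalidate ['C1=M'] -> C0=M] -> [M,I] [MISS #6: write from I]
Op 10: C1 write [C1 write: invalidate ['C0=M'] -> C1=M] -> [I,M] [MISS #7: write from I]
Op 11: C0 read [C0 read from I: others=['C1=M'] -> C0=S, others downsized to S] -> [S,S] [MISS #8: read from I]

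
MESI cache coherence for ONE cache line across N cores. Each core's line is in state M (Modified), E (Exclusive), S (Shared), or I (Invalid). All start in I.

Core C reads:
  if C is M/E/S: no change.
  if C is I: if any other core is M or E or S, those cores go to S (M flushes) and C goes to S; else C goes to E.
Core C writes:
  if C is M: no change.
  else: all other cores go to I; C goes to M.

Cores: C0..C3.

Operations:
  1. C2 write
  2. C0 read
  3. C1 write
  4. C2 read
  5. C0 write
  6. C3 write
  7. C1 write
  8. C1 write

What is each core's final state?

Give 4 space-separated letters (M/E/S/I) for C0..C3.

Answer: I M I I

Derivation:
Op 1: C2 write [C2 write: invalidate none -> C2=M] -> [I,I,M,I]
Op 2: C0 read [C0 read from I: others=['C2=M'] -> C0=S, others downsized to S] -> [S,I,S,I]
Op 3: C1 write [C1 write: invalidate ['C0=S', 'C2=S'] -> C1=M] -> [I,M,I,I]
Op 4: C2 read [C2 read from I: others=['C1=M'] -> C2=S, others downsized to S] -> [I,S,S,I]
Op 5: C0 write [C0 write: invalidate ['C1=S', 'C2=S'] -> C0=M] -> [M,I,I,I]
Op 6: C3 write [C3 write: invalidate ['C0=M'] -> C3=M] -> [I,I,I,M]
Op 7: C1 write [C1 write: invalidate ['C3=M'] -> C1=M] -> [I,M,I,I]
Op 8: C1 write [C1 write: already M (modified), no change] -> [I,M,I,I]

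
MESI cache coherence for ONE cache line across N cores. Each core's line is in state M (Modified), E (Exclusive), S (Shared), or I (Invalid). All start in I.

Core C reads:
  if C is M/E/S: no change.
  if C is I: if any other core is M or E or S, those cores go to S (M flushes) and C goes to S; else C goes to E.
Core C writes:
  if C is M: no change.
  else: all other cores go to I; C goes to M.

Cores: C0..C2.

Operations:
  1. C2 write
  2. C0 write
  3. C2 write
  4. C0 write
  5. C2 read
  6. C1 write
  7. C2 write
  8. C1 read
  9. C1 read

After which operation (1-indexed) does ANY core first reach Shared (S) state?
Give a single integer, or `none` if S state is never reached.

Answer: 5

Derivation:
Op 1: C2 write [C2 write: invalidate none -> C2=M] -> [I,I,M]
Op 2: C0 write [C0 write: invalidate ['C2=M'] -> C0=M] -> [M,I,I]
Op 3: C2 write [C2 write: invalidate ['C0=M'] -> C2=M] -> [I,I,M]
Op 4: C0 write [C0 write: invalidate ['C2=M'] -> C0=M] -> [M,I,I]
Op 5: C2 read [C2 read from I: others=['C0=M'] -> C2=S, others downsized to S] -> [S,I,S]
  -> First S state at op 5; remaining ops need not be traced.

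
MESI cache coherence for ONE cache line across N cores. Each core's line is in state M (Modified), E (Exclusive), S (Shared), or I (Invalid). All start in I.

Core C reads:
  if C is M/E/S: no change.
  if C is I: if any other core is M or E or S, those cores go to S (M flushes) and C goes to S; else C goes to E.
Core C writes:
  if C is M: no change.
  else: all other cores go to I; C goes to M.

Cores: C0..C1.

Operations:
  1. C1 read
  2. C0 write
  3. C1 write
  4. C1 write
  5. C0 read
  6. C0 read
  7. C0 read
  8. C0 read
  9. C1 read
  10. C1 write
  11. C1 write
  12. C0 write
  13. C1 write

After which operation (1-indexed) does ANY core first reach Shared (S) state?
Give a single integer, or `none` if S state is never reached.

Answer: 5

Derivation:
Op 1: C1 read [C1 read from I: no other sharers -> C1=E (exclusive)] -> [I,E]
Op 2: C0 write [C0 write: invalidate ['C1=E'] -> C0=M] -> [M,I]
Op 3: C1 write [C1 write: invalidate ['C0=M'] -> C1=M] -> [I,M]
Op 4: C1 write [C1 write: already M (modified), no change] -> [I,M]
Op 5: C0 read [C0 read from I: others=['C1=M'] -> C0=S, others downsized to S] -> [S,S]
  -> First S state at op 5; remaining ops need not be traced.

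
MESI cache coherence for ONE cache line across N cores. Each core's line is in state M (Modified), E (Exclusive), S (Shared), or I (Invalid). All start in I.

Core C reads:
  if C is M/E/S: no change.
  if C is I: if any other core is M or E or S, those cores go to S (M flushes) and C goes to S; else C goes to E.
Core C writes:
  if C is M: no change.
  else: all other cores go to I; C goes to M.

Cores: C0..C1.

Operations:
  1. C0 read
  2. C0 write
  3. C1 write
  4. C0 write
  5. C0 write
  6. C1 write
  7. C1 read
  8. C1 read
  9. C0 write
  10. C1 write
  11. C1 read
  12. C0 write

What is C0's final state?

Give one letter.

Op 1: C0 read [C0 read from I: no other sharers -> C0=E (exclusive)] -> [E,I]
Op 2: C0 write [C0 write: invalidate none -> C0=M] -> [M,I]
Op 3: C1 write [C1 write: invalidate ['C0=M'] -> C1=M] -> [I,M]
Op 4: C0 write [C0 write: invalidate ['C1=M'] -> C0=M] -> [M,I]
Op 5: C0 write [C0 write: already M (modified), no change] -> [M,I]
Op 6: C1 write [C1 write: invalidate ['C0=M'] -> C1=M] -> [I,M]
Op 7: C1 read [C1 read: already in M, no change] -> [I,M]
Op 8: C1 read [C1 read: already in M, no change] -> [I,M]
Op 9: C0 write [C0 write: invalidate ['C1=M'] -> C0=M] -> [M,I]
Op 10: C1 write [C1 write: invalidate ['C0=M'] -> C1=M] -> [I,M]
Op 11: C1 read [C1 read: already in M, no change] -> [I,M]
Op 12: C0 write [C0 write: invalidate ['C1=M'] -> C0=M] -> [M,I]

Answer: M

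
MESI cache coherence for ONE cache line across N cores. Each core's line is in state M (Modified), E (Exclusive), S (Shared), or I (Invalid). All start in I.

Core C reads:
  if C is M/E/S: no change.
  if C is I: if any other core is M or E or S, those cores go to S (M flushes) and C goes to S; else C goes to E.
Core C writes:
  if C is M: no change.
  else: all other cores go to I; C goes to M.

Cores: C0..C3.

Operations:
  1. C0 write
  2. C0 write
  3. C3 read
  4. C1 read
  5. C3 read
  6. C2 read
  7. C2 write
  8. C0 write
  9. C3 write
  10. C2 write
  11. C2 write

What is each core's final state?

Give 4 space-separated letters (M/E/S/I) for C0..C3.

Op 1: C0 write [C0 write: invalidate none -> C0=M] -> [M,I,I,I]
Op 2: C0 write [C0 write: already M (modified), no change] -> [M,I,I,I]
Op 3: C3 read [C3 read from I: others=['C0=M'] -> C3=S, others downsized to S] -> [S,I,I,S]
Op 4: C1 read [C1 read from I: others=['C0=S', 'C3=S'] -> C1=S, others downsized to S] -> [S,S,I,S]
Op 5: C3 read [C3 read: already in S, no change] -> [S,S,I,S]
Op 6: C2 read [C2 read from I: others=['C0=S', 'C1=S', 'C3=S'] -> C2=S, others downsized to S] -> [S,S,S,S]
Op 7: C2 write [C2 write: invalidate ['C0=S', 'C1=S', 'C3=S'] -> C2=M] -> [I,I,M,I]
Op 8: C0 write [C0 write: invalidate ['C2=M'] -> C0=M] -> [M,I,I,I]
Op 9: C3 write [C3 write: invalidate ['C0=M'] -> C3=M] -> [I,I,I,M]
Op 10: C2 write [C2 write: invalidate ['C3=M'] -> C2=M] -> [I,I,M,I]
Op 11: C2 write [C2 write: already M (modified), no change] -> [I,I,M,I]

Answer: I I M I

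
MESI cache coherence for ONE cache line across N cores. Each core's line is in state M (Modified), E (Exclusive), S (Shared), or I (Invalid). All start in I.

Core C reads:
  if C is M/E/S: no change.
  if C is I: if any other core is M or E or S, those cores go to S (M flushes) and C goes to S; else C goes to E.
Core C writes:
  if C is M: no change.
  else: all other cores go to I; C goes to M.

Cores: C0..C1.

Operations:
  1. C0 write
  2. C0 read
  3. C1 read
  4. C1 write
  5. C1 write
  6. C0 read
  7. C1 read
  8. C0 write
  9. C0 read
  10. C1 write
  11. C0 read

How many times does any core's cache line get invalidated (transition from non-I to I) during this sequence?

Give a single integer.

Answer: 3

Derivation:
Op 1: C0 write [C0 write: invalidate none -> C0=M] -> [M,I] (invalidations this op: 0; running total: 0)
Op 2: C0 read [C0 read: already in M, no change] -> [M,I] (invalidations this op: 0; running total: 0)
Op 3: C1 read [C1 read from I: others=['C0=M'] -> C1=S, others downsized to S] -> [S,S] (invalidations this op: 0; running total: 0)
Op 4: C1 write [C1 write: invalidate ['C0=S'] -> C1=M] -> [I,M] (invalidations this op: 1; running total: 1)
Op 5: C1 write [C1 write: already M (modified), no change] -> [I,M] (invalidations this op: 0; running total: 1)
Op 6: C0 read [C0 read from I: others=['C1=M'] -> C0=S, others downsized to S] -> [S,S] (invalidations this op: 0; running total: 1)
Op 7: C1 read [C1 read: already in S, no change] -> [S,S] (invalidations this op: 0; running total: 1)
Op 8: C0 write [C0 write: invalidate ['C1=S'] -> C0=M] -> [M,I] (invalidations this op: 1; running total: 2)
Op 9: C0 read [C0 read: already in M, no change] -> [M,I] (invalidations this op: 0; running total: 2)
Op 10: C1 write [C1 write: invalidate ['C0=M'] -> C1=M] -> [I,M] (invalidations this op: 1; running total: 3)
Op 11: C0 read [C0 read from I: others=['C1=M'] -> C0=S, others downsized to S] -> [S,S] (invalidations this op: 0; running total: 3)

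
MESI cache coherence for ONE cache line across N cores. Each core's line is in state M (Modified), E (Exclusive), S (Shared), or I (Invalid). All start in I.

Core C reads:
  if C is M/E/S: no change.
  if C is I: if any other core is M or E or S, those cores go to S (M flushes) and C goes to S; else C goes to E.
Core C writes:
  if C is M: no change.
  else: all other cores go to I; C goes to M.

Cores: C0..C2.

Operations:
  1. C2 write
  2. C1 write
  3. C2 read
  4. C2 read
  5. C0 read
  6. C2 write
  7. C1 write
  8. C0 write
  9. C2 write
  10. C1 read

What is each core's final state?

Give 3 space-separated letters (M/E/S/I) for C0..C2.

Op 1: C2 write [C2 write: invalidate none -> C2=M] -> [I,I,M]
Op 2: C1 write [C1 write: invalidate ['C2=M'] -> C1=M] -> [I,M,I]
Op 3: C2 read [C2 read from I: others=['C1=M'] -> C2=S, others downsized to S] -> [I,S,S]
Op 4: C2 read [C2 read: already in S, no change] -> [I,S,S]
Op 5: C0 read [C0 read from I: others=['C1=S', 'C2=S'] -> C0=S, others downsized to S] -> [S,S,S]
Op 6: C2 write [C2 write: invalidate ['C0=S', 'C1=S'] -> C2=M] -> [I,I,M]
Op 7: C1 write [C1 write: invalidate ['C2=M'] -> C1=M] -> [I,M,I]
Op 8: C0 write [C0 write: invalidate ['C1=M'] -> C0=M] -> [M,I,I]
Op 9: C2 write [C2 write: invalidate ['C0=M'] -> C2=M] -> [I,I,M]
Op 10: C1 read [C1 read from I: others=['C2=M'] -> C1=S, others downsized to S] -> [I,S,S]

Answer: I S S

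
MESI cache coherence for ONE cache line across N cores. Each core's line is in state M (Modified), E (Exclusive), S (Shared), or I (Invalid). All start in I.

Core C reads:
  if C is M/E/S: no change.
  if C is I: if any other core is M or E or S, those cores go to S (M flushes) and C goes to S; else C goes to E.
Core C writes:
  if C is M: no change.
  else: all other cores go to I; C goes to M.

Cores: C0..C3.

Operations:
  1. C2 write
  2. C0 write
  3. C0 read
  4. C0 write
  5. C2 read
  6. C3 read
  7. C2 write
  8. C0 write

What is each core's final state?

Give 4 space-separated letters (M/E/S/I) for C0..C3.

Answer: M I I I

Derivation:
Op 1: C2 write [C2 write: invalidate none -> C2=M] -> [I,I,M,I]
Op 2: C0 write [C0 write: invalidate ['C2=M'] -> C0=M] -> [M,I,I,I]
Op 3: C0 read [C0 read: already in M, no change] -> [M,I,I,I]
Op 4: C0 write [C0 write: already M (modified), no change] -> [M,I,I,I]
Op 5: C2 read [C2 read from I: others=['C0=M'] -> C2=S, others downsized to S] -> [S,I,S,I]
Op 6: C3 read [C3 read from I: others=['C0=S', 'C2=S'] -> C3=S, others downsized to S] -> [S,I,S,S]
Op 7: C2 write [C2 write: invalidate ['C0=S', 'C3=S'] -> C2=M] -> [I,I,M,I]
Op 8: C0 write [C0 write: invalidate ['C2=M'] -> C0=M] -> [M,I,I,I]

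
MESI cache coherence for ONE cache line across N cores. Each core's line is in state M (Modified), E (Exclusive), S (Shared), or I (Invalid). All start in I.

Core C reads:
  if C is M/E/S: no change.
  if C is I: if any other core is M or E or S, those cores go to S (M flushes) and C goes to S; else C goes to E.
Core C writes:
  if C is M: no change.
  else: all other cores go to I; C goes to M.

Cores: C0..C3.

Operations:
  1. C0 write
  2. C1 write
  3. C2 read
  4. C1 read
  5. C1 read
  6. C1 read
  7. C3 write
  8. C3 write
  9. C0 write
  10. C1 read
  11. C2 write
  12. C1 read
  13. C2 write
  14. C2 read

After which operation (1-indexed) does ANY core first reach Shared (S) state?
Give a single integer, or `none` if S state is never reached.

Answer: 3

Derivation:
Op 1: C0 write [C0 write: invalidate none -> C0=M] -> [M,I,I,I]
Op 2: C1 write [C1 write: invalidate ['C0=M'] -> C1=M] -> [I,M,I,I]
Op 3: C2 read [C2 read from I: others=['C1=M'] -> C2=S, others downsized to S] -> [I,S,S,I]
  -> First S state at op 3; remaining ops need not be traced.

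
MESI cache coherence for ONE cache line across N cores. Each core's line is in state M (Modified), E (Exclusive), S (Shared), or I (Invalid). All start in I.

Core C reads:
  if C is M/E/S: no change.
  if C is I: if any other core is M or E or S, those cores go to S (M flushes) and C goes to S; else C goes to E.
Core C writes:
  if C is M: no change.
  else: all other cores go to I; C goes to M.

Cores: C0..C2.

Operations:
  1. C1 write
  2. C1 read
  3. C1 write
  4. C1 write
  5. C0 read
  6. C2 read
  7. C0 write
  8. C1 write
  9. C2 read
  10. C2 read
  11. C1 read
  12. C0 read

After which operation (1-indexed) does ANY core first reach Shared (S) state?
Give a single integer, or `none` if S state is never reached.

Answer: 5

Derivation:
Op 1: C1 write [C1 write: invalidate none -> C1=M] -> [I,M,I]
Op 2: C1 read [C1 read: already in M, no change] -> [I,M,I]
Op 3: C1 write [C1 write: already M (modified), no change] -> [I,M,I]
Op 4: C1 write [C1 write: already M (modified), no change] -> [I,M,I]
Op 5: C0 read [C0 read from I: others=['C1=M'] -> C0=S, others downsized to S] -> [S,S,I]
  -> First S state at op 5; remaining ops need not be traced.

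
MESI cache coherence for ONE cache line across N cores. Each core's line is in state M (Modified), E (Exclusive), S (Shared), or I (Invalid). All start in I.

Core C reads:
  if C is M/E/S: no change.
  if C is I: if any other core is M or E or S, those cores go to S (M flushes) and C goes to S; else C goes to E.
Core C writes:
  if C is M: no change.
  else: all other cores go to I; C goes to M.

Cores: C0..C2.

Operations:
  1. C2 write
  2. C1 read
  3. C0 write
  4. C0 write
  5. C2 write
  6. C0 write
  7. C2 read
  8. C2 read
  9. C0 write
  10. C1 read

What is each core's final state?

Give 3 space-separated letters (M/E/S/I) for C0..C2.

Answer: S S I

Derivation:
Op 1: C2 write [C2 write: invalidate none -> C2=M] -> [I,I,M]
Op 2: C1 read [C1 read from I: others=['C2=M'] -> C1=S, others downsized to S] -> [I,S,S]
Op 3: C0 write [C0 write: invalidate ['C1=S', 'C2=S'] -> C0=M] -> [M,I,I]
Op 4: C0 write [C0 write: already M (modified), no change] -> [M,I,I]
Op 5: C2 write [C2 write: invalidate ['C0=M'] -> C2=M] -> [I,I,M]
Op 6: C0 write [C0 write: invalidate ['C2=M'] -> C0=M] -> [M,I,I]
Op 7: C2 read [C2 read from I: others=['C0=M'] -> C2=S, others downsized to S] -> [S,I,S]
Op 8: C2 read [C2 read: already in S, no change] -> [S,I,S]
Op 9: C0 write [C0 write: invalidate ['C2=S'] -> C0=M] -> [M,I,I]
Op 10: C1 read [C1 read from I: others=['C0=M'] -> C1=S, others downsized to S] -> [S,S,I]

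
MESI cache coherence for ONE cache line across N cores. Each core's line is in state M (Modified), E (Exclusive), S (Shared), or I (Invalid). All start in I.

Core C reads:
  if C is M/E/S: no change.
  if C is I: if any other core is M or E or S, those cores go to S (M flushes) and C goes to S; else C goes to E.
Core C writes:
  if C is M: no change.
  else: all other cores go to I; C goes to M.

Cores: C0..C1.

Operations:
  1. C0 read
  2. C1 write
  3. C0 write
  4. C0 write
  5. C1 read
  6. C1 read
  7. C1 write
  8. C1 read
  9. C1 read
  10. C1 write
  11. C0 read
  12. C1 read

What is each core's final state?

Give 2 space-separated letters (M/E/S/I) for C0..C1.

Answer: S S

Derivation:
Op 1: C0 read [C0 read from I: no other sharers -> C0=E (exclusive)] -> [E,I]
Op 2: C1 write [C1 write: invalidate ['C0=E'] -> C1=M] -> [I,M]
Op 3: C0 write [C0 write: invalidate ['C1=M'] -> C0=M] -> [M,I]
Op 4: C0 write [C0 write: already M (modified), no change] -> [M,I]
Op 5: C1 read [C1 read from I: others=['C0=M'] -> C1=S, others downsized to S] -> [S,S]
Op 6: C1 read [C1 read: already in S, no change] -> [S,S]
Op 7: C1 write [C1 write: invalidate ['C0=S'] -> C1=M] -> [I,M]
Op 8: C1 read [C1 read: already in M, no change] -> [I,M]
Op 9: C1 read [C1 read: already in M, no change] -> [I,M]
Op 10: C1 write [C1 write: already M (modified), no change] -> [I,M]
Op 11: C0 read [C0 read from I: others=['C1=M'] -> C0=S, others downsized to S] -> [S,S]
Op 12: C1 read [C1 read: already in S, no change] -> [S,S]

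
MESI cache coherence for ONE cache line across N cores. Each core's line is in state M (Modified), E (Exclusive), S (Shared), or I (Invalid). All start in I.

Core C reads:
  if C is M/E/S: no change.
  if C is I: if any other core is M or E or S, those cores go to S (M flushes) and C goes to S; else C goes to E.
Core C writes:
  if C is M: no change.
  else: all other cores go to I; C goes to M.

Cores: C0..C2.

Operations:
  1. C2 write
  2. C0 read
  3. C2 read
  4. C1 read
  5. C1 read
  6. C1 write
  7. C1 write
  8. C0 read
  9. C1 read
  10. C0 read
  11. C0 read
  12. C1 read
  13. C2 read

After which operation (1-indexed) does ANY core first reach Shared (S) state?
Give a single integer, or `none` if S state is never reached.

Answer: 2

Derivation:
Op 1: C2 write [C2 write: invalidate none -> C2=M] -> [I,I,M]
Op 2: C0 read [C0 read from I: others=['C2=M'] -> C0=S, others downsized to S] -> [S,I,S]
  -> First S state at op 2; remaining ops need not be traced.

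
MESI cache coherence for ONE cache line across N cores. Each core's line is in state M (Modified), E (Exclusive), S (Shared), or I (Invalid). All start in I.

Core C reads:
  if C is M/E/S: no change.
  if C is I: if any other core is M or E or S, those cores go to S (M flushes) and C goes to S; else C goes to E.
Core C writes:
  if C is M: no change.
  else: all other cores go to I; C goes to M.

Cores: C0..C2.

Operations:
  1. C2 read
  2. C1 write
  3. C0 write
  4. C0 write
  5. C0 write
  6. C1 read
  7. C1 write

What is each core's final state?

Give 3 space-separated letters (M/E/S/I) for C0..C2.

Answer: I M I

Derivation:
Op 1: C2 read [C2 read from I: no other sharers -> C2=E (exclusive)] -> [I,I,E]
Op 2: C1 write [C1 write: invalidate ['C2=E'] -> C1=M] -> [I,M,I]
Op 3: C0 write [C0 write: invalidate ['C1=M'] -> C0=M] -> [M,I,I]
Op 4: C0 write [C0 write: already M (modified), no change] -> [M,I,I]
Op 5: C0 write [C0 write: already M (modified), no change] -> [M,I,I]
Op 6: C1 read [C1 read from I: others=['C0=M'] -> C1=S, others downsized to S] -> [S,S,I]
Op 7: C1 write [C1 write: invalidate ['C0=S'] -> C1=M] -> [I,M,I]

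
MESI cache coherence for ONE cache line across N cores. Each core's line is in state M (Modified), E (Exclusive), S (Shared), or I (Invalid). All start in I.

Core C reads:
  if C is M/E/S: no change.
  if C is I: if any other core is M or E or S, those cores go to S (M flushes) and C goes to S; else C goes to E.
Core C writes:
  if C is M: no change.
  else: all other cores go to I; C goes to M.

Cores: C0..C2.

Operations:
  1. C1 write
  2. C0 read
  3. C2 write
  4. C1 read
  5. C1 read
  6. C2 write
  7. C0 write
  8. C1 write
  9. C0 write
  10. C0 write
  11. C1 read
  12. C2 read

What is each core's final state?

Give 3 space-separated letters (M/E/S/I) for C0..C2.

Op 1: C1 write [C1 write: invalidate none -> C1=M] -> [I,M,I]
Op 2: C0 read [C0 read from I: others=['C1=M'] -> C0=S, others downsized to S] -> [S,S,I]
Op 3: C2 write [C2 write: invalidate ['C0=S', 'C1=S'] -> C2=M] -> [I,I,M]
Op 4: C1 read [C1 read from I: others=['C2=M'] -> C1=S, others downsized to S] -> [I,S,S]
Op 5: C1 read [C1 read: already in S, no change] -> [I,S,S]
Op 6: C2 write [C2 write: invalidate ['C1=S'] -> C2=M] -> [I,I,M]
Op 7: C0 write [C0 write: invalidate ['C2=M'] -> C0=M] -> [M,I,I]
Op 8: C1 write [C1 write: invalidate ['C0=M'] -> C1=M] -> [I,M,I]
Op 9: C0 write [C0 write: invalidate ['C1=M'] -> C0=M] -> [M,I,I]
Op 10: C0 write [C0 write: already M (modified), no change] -> [M,I,I]
Op 11: C1 read [C1 read from I: others=['C0=M'] -> C1=S, others downsized to S] -> [S,S,I]
Op 12: C2 read [C2 read from I: others=['C0=S', 'C1=S'] -> C2=S, others downsized to S] -> [S,S,S]

Answer: S S S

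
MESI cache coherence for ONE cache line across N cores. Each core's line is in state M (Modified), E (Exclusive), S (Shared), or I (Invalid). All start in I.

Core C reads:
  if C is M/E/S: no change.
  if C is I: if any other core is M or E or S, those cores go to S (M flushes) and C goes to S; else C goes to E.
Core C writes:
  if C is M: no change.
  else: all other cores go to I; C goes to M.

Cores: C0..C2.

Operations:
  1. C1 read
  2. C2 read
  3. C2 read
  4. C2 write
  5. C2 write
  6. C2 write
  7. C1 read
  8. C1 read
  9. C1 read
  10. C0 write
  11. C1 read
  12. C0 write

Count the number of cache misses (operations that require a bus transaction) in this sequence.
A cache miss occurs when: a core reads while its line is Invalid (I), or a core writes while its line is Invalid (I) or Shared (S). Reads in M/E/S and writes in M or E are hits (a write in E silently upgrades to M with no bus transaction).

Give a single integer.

Answer: 7

Derivation:
Op 1: C1 read [C1 read from I: no other sharers -> C1=E (exclusive)] -> [I,E,I] [MISS #1: read from I]
Op 2: C2 read [C2 read from I: others=['C1=E'] -> C2=S, others downsized to S] -> [I,S,S] [MISS #2: read from I]
Op 3: C2 read [C2 read: already in S, no change] -> [I,S,S] [hit: read from S]
Op 4: C2 write [C2 write: invalidate ['C1=S'] -> C2=M] -> [I,I,M] [MISS #3: write from S]
Op 5: C2 write [C2 write: already M (modified), no change] -> [I,I,M] [hit: write from M]
Op 6: C2 write [C2 write: already M (modified), no change] -> [I,I,M] [hit: write from M]
Op 7: C1 read [C1 read from I: others=['C2=M'] -> C1=S, others downsized to S] -> [I,S,S] [MISS #4: read from I]
Op 8: C1 read [C1 read: already in S, no change] -> [I,S,S] [hit: read from S]
Op 9: C1 read [C1 read: already in S, no change] -> [I,S,S] [hit: read from S]
Op 10: C0 write [C0 write: invalidate ['C1=S', 'C2=S'] -> C0=M] -> [M,I,I] [MISS #5: write from I]
Op 11: C1 read [C1 read from I: others=['C0=M'] -> C1=S, others downsized to S] -> [S,S,I] [MISS #6: read from I]
Op 12: C0 write [C0 write: invalidate ['C1=S'] -> C0=M] -> [M,I,I] [MISS #7: write from S]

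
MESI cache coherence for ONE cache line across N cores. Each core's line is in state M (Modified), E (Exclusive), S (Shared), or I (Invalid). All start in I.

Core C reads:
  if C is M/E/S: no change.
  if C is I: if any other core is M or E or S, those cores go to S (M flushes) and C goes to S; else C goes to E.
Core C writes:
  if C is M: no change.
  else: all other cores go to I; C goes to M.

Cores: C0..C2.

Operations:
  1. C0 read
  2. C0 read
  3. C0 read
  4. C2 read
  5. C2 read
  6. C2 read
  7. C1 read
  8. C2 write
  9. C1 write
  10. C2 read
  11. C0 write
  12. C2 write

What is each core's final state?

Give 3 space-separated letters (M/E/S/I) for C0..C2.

Answer: I I M

Derivation:
Op 1: C0 read [C0 read from I: no other sharers -> C0=E (exclusive)] -> [E,I,I]
Op 2: C0 read [C0 read: already in E, no change] -> [E,I,I]
Op 3: C0 read [C0 read: already in E, no change] -> [E,I,I]
Op 4: C2 read [C2 read from I: others=['C0=E'] -> C2=S, others downsized to S] -> [S,I,S]
Op 5: C2 read [C2 read: already in S, no change] -> [S,I,S]
Op 6: C2 read [C2 read: already in S, no change] -> [S,I,S]
Op 7: C1 read [C1 read from I: others=['C0=S', 'C2=S'] -> C1=S, others downsized to S] -> [S,S,S]
Op 8: C2 write [C2 write: invalidate ['C0=S', 'C1=S'] -> C2=M] -> [I,I,M]
Op 9: C1 write [C1 write: invalidate ['C2=M'] -> C1=M] -> [I,M,I]
Op 10: C2 read [C2 read from I: others=['C1=M'] -> C2=S, others downsized to S] -> [I,S,S]
Op 11: C0 write [C0 write: invalidate ['C1=S', 'C2=S'] -> C0=M] -> [M,I,I]
Op 12: C2 write [C2 write: invalidate ['C0=M'] -> C2=M] -> [I,I,M]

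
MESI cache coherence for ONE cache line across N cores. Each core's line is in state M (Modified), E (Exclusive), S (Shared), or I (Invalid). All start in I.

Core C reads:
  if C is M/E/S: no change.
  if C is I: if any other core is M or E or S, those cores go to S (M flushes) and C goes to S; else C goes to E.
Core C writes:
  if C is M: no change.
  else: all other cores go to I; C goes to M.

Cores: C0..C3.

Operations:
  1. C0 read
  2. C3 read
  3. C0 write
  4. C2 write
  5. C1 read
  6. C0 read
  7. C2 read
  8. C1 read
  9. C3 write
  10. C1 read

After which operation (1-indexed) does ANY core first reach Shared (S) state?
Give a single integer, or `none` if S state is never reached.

Op 1: C0 read [C0 read from I: no other sharers -> C0=E (exclusive)] -> [E,I,I,I]
Op 2: C3 read [C3 read from I: others=['C0=E'] -> C3=S, others downsized to S] -> [S,I,I,S]
  -> First S state at op 2; remaining ops need not be traced.

Answer: 2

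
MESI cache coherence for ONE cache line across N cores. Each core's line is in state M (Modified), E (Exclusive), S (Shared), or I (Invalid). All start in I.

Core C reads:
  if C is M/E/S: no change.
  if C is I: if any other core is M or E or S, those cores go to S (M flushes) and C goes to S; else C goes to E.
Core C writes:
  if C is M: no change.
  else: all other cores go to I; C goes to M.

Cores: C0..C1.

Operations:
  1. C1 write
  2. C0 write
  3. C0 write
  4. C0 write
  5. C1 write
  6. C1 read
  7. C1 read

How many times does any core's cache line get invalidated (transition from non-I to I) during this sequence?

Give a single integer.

Answer: 2

Derivation:
Op 1: C1 write [C1 write: invalidate none -> C1=M] -> [I,M] (invalidations this op: 0; running total: 0)
Op 2: C0 write [C0 write: invalidate ['C1=M'] -> C0=M] -> [M,I] (invalidations this op: 1; running total: 1)
Op 3: C0 write [C0 write: already M (modified), no change] -> [M,I] (invalidations this op: 0; running total: 1)
Op 4: C0 write [C0 write: already M (modified), no change] -> [M,I] (invalidations this op: 0; running total: 1)
Op 5: C1 write [C1 write: invalidate ['C0=M'] -> C1=M] -> [I,M] (invalidations this op: 1; running total: 2)
Op 6: C1 read [C1 read: already in M, no change] -> [I,M] (invalidations this op: 0; running total: 2)
Op 7: C1 read [C1 read: already in M, no change] -> [I,M] (invalidations this op: 0; running total: 2)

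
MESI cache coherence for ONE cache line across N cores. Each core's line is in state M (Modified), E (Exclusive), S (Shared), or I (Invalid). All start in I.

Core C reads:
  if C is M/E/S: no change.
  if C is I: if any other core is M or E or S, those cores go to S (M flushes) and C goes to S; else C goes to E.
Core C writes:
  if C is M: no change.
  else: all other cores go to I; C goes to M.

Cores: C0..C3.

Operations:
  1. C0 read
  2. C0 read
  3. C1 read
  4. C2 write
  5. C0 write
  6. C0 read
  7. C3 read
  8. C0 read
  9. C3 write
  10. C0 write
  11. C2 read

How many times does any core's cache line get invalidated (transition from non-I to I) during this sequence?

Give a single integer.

Op 1: C0 read [C0 read from I: no other sharers -> C0=E (exclusive)] -> [E,I,I,I] (invalidations this op: 0; running total: 0)
Op 2: C0 read [C0 read: already in E, no change] -> [E,I,I,I] (invalidations this op: 0; running total: 0)
Op 3: C1 read [C1 read from I: others=['C0=E'] -> C1=S, others downsized to S] -> [S,S,I,I] (invalidations this op: 0; running total: 0)
Op 4: C2 write [C2 write: invalidate ['C0=S', 'C1=S'] -> C2=M] -> [I,I,M,I] (invalidations this op: 2; running total: 2)
Op 5: C0 write [C0 write: invalidate ['C2=M'] -> C0=M] -> [M,I,I,I] (invalidations this op: 1; running total: 3)
Op 6: C0 read [C0 read: already in M, no change] -> [M,I,I,I] (invalidations this op: 0; running total: 3)
Op 7: C3 read [C3 read from I: others=['C0=M'] -> C3=S, others downsized to S] -> [S,I,I,S] (invalidations this op: 0; running total: 3)
Op 8: C0 read [C0 read: already in S, no change] -> [S,I,I,S] (invalidations this op: 0; running total: 3)
Op 9: C3 write [C3 write: invalidate ['C0=S'] -> C3=M] -> [I,I,I,M] (invalidations this op: 1; running total: 4)
Op 10: C0 write [C0 write: invalidate ['C3=M'] -> C0=M] -> [M,I,I,I] (invalidations this op: 1; running total: 5)
Op 11: C2 read [C2 read from I: others=['C0=M'] -> C2=S, others downsized to S] -> [S,I,S,I] (invalidations this op: 0; running total: 5)

Answer: 5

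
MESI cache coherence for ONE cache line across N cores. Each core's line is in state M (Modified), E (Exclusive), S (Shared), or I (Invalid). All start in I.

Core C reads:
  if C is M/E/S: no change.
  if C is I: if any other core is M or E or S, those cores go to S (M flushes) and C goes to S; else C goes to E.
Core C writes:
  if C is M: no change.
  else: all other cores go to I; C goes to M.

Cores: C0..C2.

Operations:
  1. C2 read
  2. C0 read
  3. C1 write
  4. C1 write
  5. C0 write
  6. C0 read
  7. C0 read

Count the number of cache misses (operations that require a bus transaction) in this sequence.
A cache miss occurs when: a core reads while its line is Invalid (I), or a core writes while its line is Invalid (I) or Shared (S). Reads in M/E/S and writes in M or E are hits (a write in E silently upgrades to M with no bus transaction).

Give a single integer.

Answer: 4

Derivation:
Op 1: C2 read [C2 read from I: no other sharers -> C2=E (exclusive)] -> [I,I,E] [MISS #1: read from I]
Op 2: C0 read [C0 read from I: others=['C2=E'] -> C0=S, others downsized to S] -> [S,I,S] [MISS #2: read from I]
Op 3: C1 write [C1 write: invalidate ['C0=S', 'C2=S'] -> C1=M] -> [I,M,I] [MISS #3: write from I]
Op 4: C1 write [C1 write: already M (modified), no change] -> [I,M,I] [hit: write from M]
Op 5: C0 write [C0 write: invalidate ['C1=M'] -> C0=M] -> [M,I,I] [MISS #4: write from I]
Op 6: C0 read [C0 read: already in M, no change] -> [M,I,I] [hit: read from M]
Op 7: C0 read [C0 read: already in M, no change] -> [M,I,I] [hit: read from M]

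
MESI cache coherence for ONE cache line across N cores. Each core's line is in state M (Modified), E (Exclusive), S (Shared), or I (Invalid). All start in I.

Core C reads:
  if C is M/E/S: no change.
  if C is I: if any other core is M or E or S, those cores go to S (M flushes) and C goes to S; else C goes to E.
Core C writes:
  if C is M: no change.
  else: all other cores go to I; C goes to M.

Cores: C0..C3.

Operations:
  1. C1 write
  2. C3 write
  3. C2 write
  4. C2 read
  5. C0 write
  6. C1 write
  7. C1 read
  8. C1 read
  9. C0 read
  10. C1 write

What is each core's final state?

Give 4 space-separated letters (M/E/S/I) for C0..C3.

Answer: I M I I

Derivation:
Op 1: C1 write [C1 write: invalidate none -> C1=M] -> [I,M,I,I]
Op 2: C3 write [C3 write: invalidate ['C1=M'] -> C3=M] -> [I,I,I,M]
Op 3: C2 write [C2 write: invalidate ['C3=M'] -> C2=M] -> [I,I,M,I]
Op 4: C2 read [C2 read: already in M, no change] -> [I,I,M,I]
Op 5: C0 write [C0 write: invalidate ['C2=M'] -> C0=M] -> [M,I,I,I]
Op 6: C1 write [C1 write: invalidate ['C0=M'] -> C1=M] -> [I,M,I,I]
Op 7: C1 read [C1 read: already in M, no change] -> [I,M,I,I]
Op 8: C1 read [C1 read: already in M, no change] -> [I,M,I,I]
Op 9: C0 read [C0 read from I: others=['C1=M'] -> C0=S, others downsized to S] -> [S,S,I,I]
Op 10: C1 write [C1 write: invalidate ['C0=S'] -> C1=M] -> [I,M,I,I]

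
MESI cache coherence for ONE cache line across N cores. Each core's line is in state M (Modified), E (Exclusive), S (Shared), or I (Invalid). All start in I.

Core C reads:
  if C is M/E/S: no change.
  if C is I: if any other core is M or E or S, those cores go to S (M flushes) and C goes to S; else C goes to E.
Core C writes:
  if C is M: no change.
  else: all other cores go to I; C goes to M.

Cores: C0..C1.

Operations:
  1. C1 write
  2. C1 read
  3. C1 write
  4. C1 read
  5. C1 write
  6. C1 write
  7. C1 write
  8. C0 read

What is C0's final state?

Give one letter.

Answer: S

Derivation:
Op 1: C1 write [C1 write: invalidate none -> C1=M] -> [I,M]
Op 2: C1 read [C1 read: already in M, no change] -> [I,M]
Op 3: C1 write [C1 write: already M (modified), no change] -> [I,M]
Op 4: C1 read [C1 read: already in M, no change] -> [I,M]
Op 5: C1 write [C1 write: already M (modified), no change] -> [I,M]
Op 6: C1 write [C1 write: already M (modified), no change] -> [I,M]
Op 7: C1 write [C1 write: already M (modified), no change] -> [I,M]
Op 8: C0 read [C0 read from I: others=['C1=M'] -> C0=S, others downsized to S] -> [S,S]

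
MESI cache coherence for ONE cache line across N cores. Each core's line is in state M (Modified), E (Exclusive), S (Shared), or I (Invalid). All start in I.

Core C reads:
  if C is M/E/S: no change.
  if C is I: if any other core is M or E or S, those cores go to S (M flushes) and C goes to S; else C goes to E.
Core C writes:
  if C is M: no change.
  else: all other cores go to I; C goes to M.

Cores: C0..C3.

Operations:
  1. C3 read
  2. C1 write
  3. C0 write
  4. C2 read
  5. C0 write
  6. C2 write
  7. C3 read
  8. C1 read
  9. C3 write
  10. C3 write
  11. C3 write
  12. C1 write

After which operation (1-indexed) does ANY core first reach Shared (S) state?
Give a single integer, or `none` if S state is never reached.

Answer: 4

Derivation:
Op 1: C3 read [C3 read from I: no other sharers -> C3=E (exclusive)] -> [I,I,I,E]
Op 2: C1 write [C1 write: invalidate ['C3=E'] -> C1=M] -> [I,M,I,I]
Op 3: C0 write [C0 write: invalidate ['C1=M'] -> C0=M] -> [M,I,I,I]
Op 4: C2 read [C2 read from I: others=['C0=M'] -> C2=S, others downsized to S] -> [S,I,S,I]
  -> First S state at op 4; remaining ops need not be traced.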